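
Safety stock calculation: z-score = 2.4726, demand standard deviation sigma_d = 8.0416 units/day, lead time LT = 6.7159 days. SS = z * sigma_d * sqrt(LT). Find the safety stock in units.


sqrt(LT) = sqrt(6.7159) = 2.5915
SS = 2.4726 * 8.0416 * 2.5915 = 51.5286

51.5286 units


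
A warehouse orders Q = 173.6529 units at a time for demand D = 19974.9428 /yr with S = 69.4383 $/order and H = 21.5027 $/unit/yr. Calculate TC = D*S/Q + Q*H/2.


Ordering cost = D*S/Q = 7987.3476
Holding cost = Q*H/2 = 1867.0031
TC = 7987.3476 + 1867.0031 = 9854.3507

9854.3507 $/yr


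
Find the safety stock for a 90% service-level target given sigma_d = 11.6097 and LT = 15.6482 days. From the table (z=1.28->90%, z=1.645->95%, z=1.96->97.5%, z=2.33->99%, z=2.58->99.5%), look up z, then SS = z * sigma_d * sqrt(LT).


From the table, SL = 90% corresponds to z = 1.28
sqrt(LT) = sqrt(15.6482) = 3.9558
SS = 1.28 * 11.6097 * 3.9558 = 58.7845

58.7845 units


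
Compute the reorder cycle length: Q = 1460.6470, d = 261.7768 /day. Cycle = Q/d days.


Cycle = 1460.6470 / 261.7768 = 5.5797

5.5797 days


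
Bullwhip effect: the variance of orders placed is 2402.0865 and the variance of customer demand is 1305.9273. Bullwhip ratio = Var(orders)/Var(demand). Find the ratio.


BW = 2402.0865 / 1305.9273 = 1.8394

1.8394


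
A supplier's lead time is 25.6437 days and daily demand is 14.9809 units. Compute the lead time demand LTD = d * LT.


LTD = 14.9809 * 25.6437 = 384.1657

384.1657 units


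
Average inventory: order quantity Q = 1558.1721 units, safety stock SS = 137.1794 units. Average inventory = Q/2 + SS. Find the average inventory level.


Q/2 = 779.0861
Avg = 779.0861 + 137.1794 = 916.2654

916.2654 units


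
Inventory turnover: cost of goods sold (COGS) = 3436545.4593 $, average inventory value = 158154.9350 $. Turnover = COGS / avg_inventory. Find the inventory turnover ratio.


Turnover = 3436545.4593 / 158154.9350 = 21.7290

21.7290


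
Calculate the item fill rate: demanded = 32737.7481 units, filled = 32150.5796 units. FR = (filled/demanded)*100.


FR = 32150.5796 / 32737.7481 * 100 = 98.2064

98.2064%


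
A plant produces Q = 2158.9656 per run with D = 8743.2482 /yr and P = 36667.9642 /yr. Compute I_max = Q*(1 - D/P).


D/P = 0.2384
1 - D/P = 0.7616
I_max = 2158.9656 * 0.7616 = 1644.1737

1644.1737 units


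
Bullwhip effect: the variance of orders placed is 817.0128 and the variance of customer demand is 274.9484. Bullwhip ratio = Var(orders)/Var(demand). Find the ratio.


BW = 817.0128 / 274.9484 = 2.9715

2.9715


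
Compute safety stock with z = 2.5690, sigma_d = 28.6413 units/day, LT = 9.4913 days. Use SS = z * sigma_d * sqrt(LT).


sqrt(LT) = sqrt(9.4913) = 3.0808
SS = 2.5690 * 28.6413 * 3.0808 = 226.6834

226.6834 units


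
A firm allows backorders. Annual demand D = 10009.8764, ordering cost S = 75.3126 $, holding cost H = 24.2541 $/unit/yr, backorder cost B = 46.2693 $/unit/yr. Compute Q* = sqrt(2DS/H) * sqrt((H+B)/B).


sqrt(2DS/H) = 249.3277
sqrt((H+B)/B) = 1.2346
Q* = 249.3277 * 1.2346 = 307.8157

307.8157 units


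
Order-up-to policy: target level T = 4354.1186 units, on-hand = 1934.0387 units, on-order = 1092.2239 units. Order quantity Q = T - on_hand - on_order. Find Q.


Inventory position = OH + OO = 1934.0387 + 1092.2239 = 3026.2626
Q = 4354.1186 - 3026.2626 = 1327.8560

1327.8560 units


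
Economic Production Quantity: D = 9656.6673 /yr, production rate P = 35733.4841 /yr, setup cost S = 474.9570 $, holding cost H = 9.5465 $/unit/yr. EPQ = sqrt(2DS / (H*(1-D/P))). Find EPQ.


1 - D/P = 1 - 0.2702 = 0.7298
H*(1-D/P) = 6.9666
2DS = 9173003.4616
EPQ = sqrt(1316704.0385) = 1147.4772

1147.4772 units


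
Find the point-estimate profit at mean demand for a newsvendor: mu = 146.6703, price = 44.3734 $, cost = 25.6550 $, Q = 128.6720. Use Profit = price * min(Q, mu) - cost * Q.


Sales at mu = min(128.6720, 146.6703) = 128.6720
Revenue = 44.3734 * 128.6720 = 5709.6141
Total cost = 25.6550 * 128.6720 = 3301.0802
Profit = 5709.6141 - 3301.0802 = 2408.5340

2408.5340 $


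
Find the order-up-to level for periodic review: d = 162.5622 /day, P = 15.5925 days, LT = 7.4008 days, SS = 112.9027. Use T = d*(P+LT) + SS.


P + LT = 22.9933
d*(P+LT) = 162.5622 * 22.9933 = 3737.8414
T = 3737.8414 + 112.9027 = 3850.7441

3850.7441 units


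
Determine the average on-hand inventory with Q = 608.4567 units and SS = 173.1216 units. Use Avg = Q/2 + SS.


Q/2 = 304.2283
Avg = 304.2283 + 173.1216 = 477.3499

477.3499 units


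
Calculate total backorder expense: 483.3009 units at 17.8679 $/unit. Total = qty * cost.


Total = 483.3009 * 17.8679 = 8635.5722

8635.5722 $


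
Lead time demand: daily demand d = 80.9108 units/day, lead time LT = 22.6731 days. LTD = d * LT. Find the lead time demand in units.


LTD = 80.9108 * 22.6731 = 1834.4987

1834.4987 units


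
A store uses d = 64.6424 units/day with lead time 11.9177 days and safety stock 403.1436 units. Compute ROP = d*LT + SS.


d*LT = 64.6424 * 11.9177 = 770.3887
ROP = 770.3887 + 403.1436 = 1173.5323

1173.5323 units


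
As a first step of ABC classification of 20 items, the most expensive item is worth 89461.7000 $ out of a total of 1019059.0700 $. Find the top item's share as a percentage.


Top item = 89461.7000
Total = 1019059.0700
Percentage = 89461.7000 / 1019059.0700 * 100 = 8.7789

8.7789%


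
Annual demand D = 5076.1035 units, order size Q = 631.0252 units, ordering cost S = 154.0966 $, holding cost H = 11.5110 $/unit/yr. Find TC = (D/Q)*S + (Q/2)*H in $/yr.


Ordering cost = D*S/Q = 1239.5865
Holding cost = Q*H/2 = 3631.8655
TC = 1239.5865 + 3631.8655 = 4871.4520

4871.4520 $/yr


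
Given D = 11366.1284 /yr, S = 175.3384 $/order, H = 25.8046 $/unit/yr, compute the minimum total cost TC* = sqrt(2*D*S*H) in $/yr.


2*D*S*H = 102852943.2738
TC* = sqrt(102852943.2738) = 10141.6440

10141.6440 $/yr


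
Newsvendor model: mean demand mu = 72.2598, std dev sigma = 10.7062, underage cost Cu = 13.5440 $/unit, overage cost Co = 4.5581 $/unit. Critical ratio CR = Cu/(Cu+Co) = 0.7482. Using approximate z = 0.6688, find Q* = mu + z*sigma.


CR = Cu/(Cu+Co) = 13.5440/(13.5440+4.5581) = 0.7482
z = 0.6688
Q* = 72.2598 + 0.6688 * 10.7062 = 79.4201

79.4201 units


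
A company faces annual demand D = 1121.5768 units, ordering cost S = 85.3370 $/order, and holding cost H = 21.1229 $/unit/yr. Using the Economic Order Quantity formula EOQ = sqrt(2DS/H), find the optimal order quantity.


2*D*S = 2 * 1121.5768 * 85.3370 = 191423.9988
2*D*S/H = 9062.3919
EOQ = sqrt(9062.3919) = 95.1966

95.1966 units


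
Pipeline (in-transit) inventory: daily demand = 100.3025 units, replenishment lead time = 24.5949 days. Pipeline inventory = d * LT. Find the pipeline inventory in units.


Pipeline = 100.3025 * 24.5949 = 2466.9300

2466.9300 units


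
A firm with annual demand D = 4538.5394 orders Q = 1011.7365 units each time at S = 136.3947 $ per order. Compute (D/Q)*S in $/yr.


Number of orders = D/Q = 4.4859
Cost = 4.4859 * 136.3947 = 611.8517

611.8517 $/yr


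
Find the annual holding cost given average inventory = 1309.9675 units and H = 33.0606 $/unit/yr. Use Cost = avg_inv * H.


Cost = 1309.9675 * 33.0606 = 43308.3115

43308.3115 $/yr


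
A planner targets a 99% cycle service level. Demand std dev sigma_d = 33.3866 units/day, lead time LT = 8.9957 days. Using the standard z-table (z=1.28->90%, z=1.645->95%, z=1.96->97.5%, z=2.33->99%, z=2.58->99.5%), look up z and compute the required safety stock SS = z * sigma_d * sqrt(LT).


From the table, SL = 99% corresponds to z = 2.33
sqrt(LT) = sqrt(8.9957) = 2.9993
SS = 2.33 * 33.3866 * 2.9993 = 233.3166

233.3166 units


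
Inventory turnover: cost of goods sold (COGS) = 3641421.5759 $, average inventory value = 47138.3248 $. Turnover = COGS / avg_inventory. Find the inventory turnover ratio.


Turnover = 3641421.5759 / 47138.3248 = 77.2497

77.2497


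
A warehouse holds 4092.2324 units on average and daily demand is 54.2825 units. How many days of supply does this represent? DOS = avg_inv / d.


DOS = 4092.2324 / 54.2825 = 75.3877

75.3877 days


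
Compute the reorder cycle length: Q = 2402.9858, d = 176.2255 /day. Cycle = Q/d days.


Cycle = 2402.9858 / 176.2255 = 13.6359

13.6359 days


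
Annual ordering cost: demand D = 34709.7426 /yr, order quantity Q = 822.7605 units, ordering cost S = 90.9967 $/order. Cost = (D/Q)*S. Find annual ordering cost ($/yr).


Number of orders = D/Q = 42.1869
Cost = 42.1869 * 90.9967 = 3838.8717

3838.8717 $/yr


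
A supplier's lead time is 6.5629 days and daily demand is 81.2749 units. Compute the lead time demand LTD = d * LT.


LTD = 81.2749 * 6.5629 = 533.3990

533.3990 units


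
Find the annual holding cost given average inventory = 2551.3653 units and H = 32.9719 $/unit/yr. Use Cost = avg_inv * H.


Cost = 2551.3653 * 32.9719 = 84123.3615

84123.3615 $/yr


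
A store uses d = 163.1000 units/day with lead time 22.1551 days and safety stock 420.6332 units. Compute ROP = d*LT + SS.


d*LT = 163.1000 * 22.1551 = 3613.4968
ROP = 3613.4968 + 420.6332 = 4034.1300

4034.1300 units


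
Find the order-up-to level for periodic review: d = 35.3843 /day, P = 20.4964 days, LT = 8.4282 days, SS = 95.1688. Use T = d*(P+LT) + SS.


P + LT = 28.9246
d*(P+LT) = 35.3843 * 28.9246 = 1023.4767
T = 1023.4767 + 95.1688 = 1118.6455

1118.6455 units


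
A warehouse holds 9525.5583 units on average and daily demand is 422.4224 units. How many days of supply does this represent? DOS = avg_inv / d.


DOS = 9525.5583 / 422.4224 = 22.5498

22.5498 days


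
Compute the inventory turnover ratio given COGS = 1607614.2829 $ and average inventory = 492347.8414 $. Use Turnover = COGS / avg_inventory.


Turnover = 1607614.2829 / 492347.8414 = 3.2652

3.2652


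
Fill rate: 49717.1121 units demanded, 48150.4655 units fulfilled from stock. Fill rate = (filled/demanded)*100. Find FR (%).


FR = 48150.4655 / 49717.1121 * 100 = 96.8489

96.8489%


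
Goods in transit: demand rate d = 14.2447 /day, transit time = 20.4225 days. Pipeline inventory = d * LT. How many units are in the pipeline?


Pipeline = 14.2447 * 20.4225 = 290.9124

290.9124 units


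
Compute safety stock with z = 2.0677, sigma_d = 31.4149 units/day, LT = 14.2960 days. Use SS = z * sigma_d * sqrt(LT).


sqrt(LT) = sqrt(14.2960) = 3.7810
SS = 2.0677 * 31.4149 * 3.7810 = 245.6012

245.6012 units


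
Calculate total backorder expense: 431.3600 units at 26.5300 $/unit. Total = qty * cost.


Total = 431.3600 * 26.5300 = 11443.9808

11443.9808 $


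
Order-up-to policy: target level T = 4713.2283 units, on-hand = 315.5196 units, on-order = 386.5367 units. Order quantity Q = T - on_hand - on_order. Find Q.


Inventory position = OH + OO = 315.5196 + 386.5367 = 702.0563
Q = 4713.2283 - 702.0563 = 4011.1720

4011.1720 units


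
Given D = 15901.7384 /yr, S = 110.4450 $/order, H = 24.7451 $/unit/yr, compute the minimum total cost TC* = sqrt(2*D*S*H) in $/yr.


2*D*S*H = 86918029.7091
TC* = sqrt(86918029.7091) = 9322.9839

9322.9839 $/yr


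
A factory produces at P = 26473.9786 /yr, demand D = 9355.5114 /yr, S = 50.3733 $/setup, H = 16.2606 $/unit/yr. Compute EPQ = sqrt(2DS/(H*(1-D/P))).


1 - D/P = 1 - 0.3534 = 0.6466
H*(1-D/P) = 10.5143
2DS = 942535.9648
EPQ = sqrt(89642.8597) = 299.4042

299.4042 units


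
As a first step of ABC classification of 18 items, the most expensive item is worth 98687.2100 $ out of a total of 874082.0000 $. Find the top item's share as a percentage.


Top item = 98687.2100
Total = 874082.0000
Percentage = 98687.2100 / 874082.0000 * 100 = 11.2904

11.2904%


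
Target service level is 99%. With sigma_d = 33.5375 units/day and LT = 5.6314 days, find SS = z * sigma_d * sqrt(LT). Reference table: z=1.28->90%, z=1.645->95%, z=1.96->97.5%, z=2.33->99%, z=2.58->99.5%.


From the table, SL = 99% corresponds to z = 2.33
sqrt(LT) = sqrt(5.6314) = 2.3731
SS = 2.33 * 33.5375 * 2.3731 = 185.4363

185.4363 units


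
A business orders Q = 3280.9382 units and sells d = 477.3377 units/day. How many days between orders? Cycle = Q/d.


Cycle = 3280.9382 / 477.3377 = 6.8734

6.8734 days


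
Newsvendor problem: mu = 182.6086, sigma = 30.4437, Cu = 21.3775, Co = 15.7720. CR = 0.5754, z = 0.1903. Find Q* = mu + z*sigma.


CR = Cu/(Cu+Co) = 21.3775/(21.3775+15.7720) = 0.5754
z = 0.1903
Q* = 182.6086 + 0.1903 * 30.4437 = 188.4020

188.4020 units


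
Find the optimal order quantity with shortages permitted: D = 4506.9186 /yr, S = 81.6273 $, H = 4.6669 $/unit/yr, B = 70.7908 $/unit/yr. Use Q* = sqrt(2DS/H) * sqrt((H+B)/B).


sqrt(2DS/H) = 397.0620
sqrt((H+B)/B) = 1.0324
Q* = 397.0620 * 1.0324 = 409.9413

409.9413 units


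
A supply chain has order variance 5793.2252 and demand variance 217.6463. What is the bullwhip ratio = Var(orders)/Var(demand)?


BW = 5793.2252 / 217.6463 = 26.6176

26.6176


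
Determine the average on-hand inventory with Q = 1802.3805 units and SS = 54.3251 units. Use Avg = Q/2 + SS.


Q/2 = 901.1902
Avg = 901.1902 + 54.3251 = 955.5154

955.5154 units


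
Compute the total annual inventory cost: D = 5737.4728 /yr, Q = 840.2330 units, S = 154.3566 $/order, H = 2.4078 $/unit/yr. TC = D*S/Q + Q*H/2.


Ordering cost = D*S/Q = 1054.0133
Holding cost = Q*H/2 = 1011.5565
TC = 1054.0133 + 1011.5565 = 2065.5699

2065.5699 $/yr


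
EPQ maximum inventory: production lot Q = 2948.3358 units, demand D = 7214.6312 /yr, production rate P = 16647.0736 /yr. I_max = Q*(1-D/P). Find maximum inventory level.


D/P = 0.4334
1 - D/P = 0.5666
I_max = 2948.3358 * 0.5666 = 1670.5643

1670.5643 units


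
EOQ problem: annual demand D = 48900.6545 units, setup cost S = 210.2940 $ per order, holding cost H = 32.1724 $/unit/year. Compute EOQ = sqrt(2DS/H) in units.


2*D*S = 2 * 48900.6545 * 210.2940 = 20567028.4748
2*D*S/H = 639275.5429
EOQ = sqrt(639275.5429) = 799.5471

799.5471 units


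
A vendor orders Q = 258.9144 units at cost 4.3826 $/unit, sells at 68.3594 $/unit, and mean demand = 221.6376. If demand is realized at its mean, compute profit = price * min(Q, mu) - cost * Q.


Sales at mu = min(258.9144, 221.6376) = 221.6376
Revenue = 68.3594 * 221.6376 = 15151.0134
Total cost = 4.3826 * 258.9144 = 1134.7182
Profit = 15151.0134 - 1134.7182 = 14016.2951

14016.2951 $


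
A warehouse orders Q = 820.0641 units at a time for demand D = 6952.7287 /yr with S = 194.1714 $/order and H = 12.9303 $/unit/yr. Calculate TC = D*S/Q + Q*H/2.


Ordering cost = D*S/Q = 1646.2385
Holding cost = Q*H/2 = 5301.8374
TC = 1646.2385 + 5301.8374 = 6948.0759

6948.0759 $/yr


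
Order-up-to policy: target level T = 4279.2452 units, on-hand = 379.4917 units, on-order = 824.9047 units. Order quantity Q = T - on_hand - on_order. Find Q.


Inventory position = OH + OO = 379.4917 + 824.9047 = 1204.3964
Q = 4279.2452 - 1204.3964 = 3074.8488

3074.8488 units


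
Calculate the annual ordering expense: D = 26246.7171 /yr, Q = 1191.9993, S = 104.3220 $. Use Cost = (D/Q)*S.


Number of orders = D/Q = 22.0191
Cost = 22.0191 * 104.3220 = 2297.0735

2297.0735 $/yr


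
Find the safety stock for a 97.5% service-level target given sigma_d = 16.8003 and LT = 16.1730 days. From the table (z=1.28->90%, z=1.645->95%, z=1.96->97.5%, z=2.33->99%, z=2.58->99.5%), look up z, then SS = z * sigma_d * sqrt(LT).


From the table, SL = 97.5% corresponds to z = 1.96
sqrt(LT) = sqrt(16.1730) = 4.0216
SS = 1.96 * 16.8003 * 4.0216 = 132.4245

132.4245 units


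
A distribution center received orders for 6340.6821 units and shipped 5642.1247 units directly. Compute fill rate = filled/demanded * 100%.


FR = 5642.1247 / 6340.6821 * 100 = 88.9829

88.9829%


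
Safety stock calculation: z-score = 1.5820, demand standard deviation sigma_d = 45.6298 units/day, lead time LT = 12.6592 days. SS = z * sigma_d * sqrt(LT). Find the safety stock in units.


sqrt(LT) = sqrt(12.6592) = 3.5580
SS = 1.5820 * 45.6298 * 3.5580 = 256.8373

256.8373 units


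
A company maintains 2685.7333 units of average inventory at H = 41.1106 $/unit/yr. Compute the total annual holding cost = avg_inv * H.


Cost = 2685.7333 * 41.1106 = 110412.1074

110412.1074 $/yr


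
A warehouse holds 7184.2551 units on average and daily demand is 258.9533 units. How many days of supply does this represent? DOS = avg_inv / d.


DOS = 7184.2551 / 258.9533 = 27.7434

27.7434 days


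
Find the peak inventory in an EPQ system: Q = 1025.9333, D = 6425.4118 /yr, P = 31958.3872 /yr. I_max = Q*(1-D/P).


D/P = 0.2011
1 - D/P = 0.7989
I_max = 1025.9333 * 0.7989 = 819.6637

819.6637 units


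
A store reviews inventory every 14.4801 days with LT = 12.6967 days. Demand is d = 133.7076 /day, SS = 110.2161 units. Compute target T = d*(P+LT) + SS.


P + LT = 27.1768
d*(P+LT) = 133.7076 * 27.1768 = 3633.7447
T = 3633.7447 + 110.2161 = 3743.9608

3743.9608 units


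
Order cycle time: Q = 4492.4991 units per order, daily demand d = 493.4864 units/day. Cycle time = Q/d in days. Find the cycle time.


Cycle = 4492.4991 / 493.4864 = 9.1036

9.1036 days


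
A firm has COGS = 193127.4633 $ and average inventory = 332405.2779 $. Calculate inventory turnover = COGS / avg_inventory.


Turnover = 193127.4633 / 332405.2779 = 0.5810

0.5810


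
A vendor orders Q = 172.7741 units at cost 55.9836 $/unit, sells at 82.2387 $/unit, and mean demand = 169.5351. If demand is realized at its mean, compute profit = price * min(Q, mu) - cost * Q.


Sales at mu = min(172.7741, 169.5351) = 169.5351
Revenue = 82.2387 * 169.5351 = 13942.3462
Total cost = 55.9836 * 172.7741 = 9672.5161
Profit = 13942.3462 - 9672.5161 = 4269.8301

4269.8301 $


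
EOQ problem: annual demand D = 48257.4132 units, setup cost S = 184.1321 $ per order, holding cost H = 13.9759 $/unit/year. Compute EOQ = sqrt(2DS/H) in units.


2*D*S = 2 * 48257.4132 * 184.1321 = 17771477.6662
2*D*S/H = 1271580.1963
EOQ = sqrt(1271580.1963) = 1127.6436

1127.6436 units


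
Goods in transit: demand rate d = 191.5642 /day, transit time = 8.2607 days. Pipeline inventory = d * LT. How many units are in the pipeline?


Pipeline = 191.5642 * 8.2607 = 1582.4544

1582.4544 units


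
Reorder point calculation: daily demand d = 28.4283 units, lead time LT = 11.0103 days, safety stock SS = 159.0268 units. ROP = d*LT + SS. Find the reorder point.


d*LT = 28.4283 * 11.0103 = 313.0041
ROP = 313.0041 + 159.0268 = 472.0309

472.0309 units


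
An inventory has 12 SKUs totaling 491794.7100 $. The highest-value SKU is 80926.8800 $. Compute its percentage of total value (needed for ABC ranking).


Top item = 80926.8800
Total = 491794.7100
Percentage = 80926.8800 / 491794.7100 * 100 = 16.4554

16.4554%


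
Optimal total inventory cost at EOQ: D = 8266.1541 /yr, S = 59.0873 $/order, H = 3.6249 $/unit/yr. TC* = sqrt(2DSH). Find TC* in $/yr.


2*D*S*H = 3540981.5869
TC* = sqrt(3540981.5869) = 1881.7496

1881.7496 $/yr


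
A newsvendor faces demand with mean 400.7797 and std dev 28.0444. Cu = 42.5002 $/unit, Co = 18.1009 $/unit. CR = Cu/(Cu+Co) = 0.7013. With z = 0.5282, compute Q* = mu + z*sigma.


CR = Cu/(Cu+Co) = 42.5002/(42.5002+18.1009) = 0.7013
z = 0.5282
Q* = 400.7797 + 0.5282 * 28.0444 = 415.5928

415.5928 units


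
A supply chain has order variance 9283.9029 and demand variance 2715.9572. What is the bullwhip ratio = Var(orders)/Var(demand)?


BW = 9283.9029 / 2715.9572 = 3.4183

3.4183


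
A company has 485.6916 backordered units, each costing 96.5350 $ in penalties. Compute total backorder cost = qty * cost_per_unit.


Total = 485.6916 * 96.5350 = 46886.2386

46886.2386 $


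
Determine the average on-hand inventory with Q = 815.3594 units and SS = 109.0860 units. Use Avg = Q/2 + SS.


Q/2 = 407.6797
Avg = 407.6797 + 109.0860 = 516.7657

516.7657 units


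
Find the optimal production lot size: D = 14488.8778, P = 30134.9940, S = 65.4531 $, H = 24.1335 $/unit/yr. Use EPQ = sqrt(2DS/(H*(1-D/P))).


1 - D/P = 1 - 0.4808 = 0.5192
H*(1-D/P) = 12.5301
2DS = 1896683.9351
EPQ = sqrt(151369.7916) = 389.0627

389.0627 units


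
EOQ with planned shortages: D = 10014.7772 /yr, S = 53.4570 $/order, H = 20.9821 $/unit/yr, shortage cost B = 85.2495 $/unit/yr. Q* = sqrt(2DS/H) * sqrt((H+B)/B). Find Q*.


sqrt(2DS/H) = 225.8986
sqrt((H+B)/B) = 1.1163
Q* = 225.8986 * 1.1163 = 252.1706

252.1706 units


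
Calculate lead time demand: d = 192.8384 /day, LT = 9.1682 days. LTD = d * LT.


LTD = 192.8384 * 9.1682 = 1767.9810

1767.9810 units


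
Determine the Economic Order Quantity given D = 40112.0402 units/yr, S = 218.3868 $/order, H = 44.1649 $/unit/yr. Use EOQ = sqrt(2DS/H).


2*D*S = 2 * 40112.0402 * 218.3868 = 17519880.2015
2*D*S/H = 396692.4006
EOQ = sqrt(396692.4006) = 629.8352

629.8352 units


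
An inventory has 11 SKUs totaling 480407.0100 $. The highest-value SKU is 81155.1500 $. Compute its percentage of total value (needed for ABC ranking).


Top item = 81155.1500
Total = 480407.0100
Percentage = 81155.1500 / 480407.0100 * 100 = 16.8930

16.8930%


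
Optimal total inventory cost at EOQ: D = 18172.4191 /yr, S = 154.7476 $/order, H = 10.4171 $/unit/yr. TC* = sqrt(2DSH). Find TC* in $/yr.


2*D*S*H = 58588650.5598
TC* = sqrt(58588650.5598) = 7654.3223

7654.3223 $/yr


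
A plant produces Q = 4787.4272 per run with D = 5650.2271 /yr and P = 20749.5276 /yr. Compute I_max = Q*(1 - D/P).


D/P = 0.2723
1 - D/P = 0.7277
I_max = 4787.4272 * 0.7277 = 3483.7806

3483.7806 units


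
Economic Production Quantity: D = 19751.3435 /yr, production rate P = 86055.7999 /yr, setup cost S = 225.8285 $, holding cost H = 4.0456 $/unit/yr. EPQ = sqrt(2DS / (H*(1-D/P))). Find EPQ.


1 - D/P = 1 - 0.2295 = 0.7705
H*(1-D/P) = 3.1171
2DS = 8920832.5512
EPQ = sqrt(2861935.7114) = 1691.7257

1691.7257 units


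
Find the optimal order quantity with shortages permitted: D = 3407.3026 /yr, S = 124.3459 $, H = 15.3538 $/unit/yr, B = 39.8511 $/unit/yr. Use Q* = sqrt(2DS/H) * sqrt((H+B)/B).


sqrt(2DS/H) = 234.9244
sqrt((H+B)/B) = 1.1770
Q* = 234.9244 * 1.1770 = 276.5011

276.5011 units


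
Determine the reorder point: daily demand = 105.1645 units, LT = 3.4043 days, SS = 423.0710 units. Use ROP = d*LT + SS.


d*LT = 105.1645 * 3.4043 = 358.0115
ROP = 358.0115 + 423.0710 = 781.0825

781.0825 units


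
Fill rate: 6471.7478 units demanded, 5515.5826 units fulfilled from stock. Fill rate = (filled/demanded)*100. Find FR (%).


FR = 5515.5826 / 6471.7478 * 100 = 85.2255

85.2255%


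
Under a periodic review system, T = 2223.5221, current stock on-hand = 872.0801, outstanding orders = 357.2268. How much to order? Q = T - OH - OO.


Inventory position = OH + OO = 872.0801 + 357.2268 = 1229.3069
Q = 2223.5221 - 1229.3069 = 994.2152

994.2152 units


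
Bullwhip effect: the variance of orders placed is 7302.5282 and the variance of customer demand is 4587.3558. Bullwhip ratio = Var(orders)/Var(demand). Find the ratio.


BW = 7302.5282 / 4587.3558 = 1.5919

1.5919


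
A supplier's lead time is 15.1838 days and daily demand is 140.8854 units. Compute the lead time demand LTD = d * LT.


LTD = 140.8854 * 15.1838 = 2139.1757

2139.1757 units


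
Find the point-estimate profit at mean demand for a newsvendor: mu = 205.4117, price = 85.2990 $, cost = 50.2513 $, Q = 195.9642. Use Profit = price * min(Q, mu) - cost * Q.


Sales at mu = min(195.9642, 205.4117) = 195.9642
Revenue = 85.2990 * 195.9642 = 16715.5503
Total cost = 50.2513 * 195.9642 = 9847.4558
Profit = 16715.5503 - 9847.4558 = 6868.0945

6868.0945 $


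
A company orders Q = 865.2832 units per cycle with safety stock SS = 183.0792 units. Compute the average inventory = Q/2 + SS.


Q/2 = 432.6416
Avg = 432.6416 + 183.0792 = 615.7208

615.7208 units


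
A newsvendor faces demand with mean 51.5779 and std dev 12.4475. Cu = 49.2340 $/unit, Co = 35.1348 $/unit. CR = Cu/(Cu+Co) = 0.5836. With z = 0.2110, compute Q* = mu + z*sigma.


CR = Cu/(Cu+Co) = 49.2340/(49.2340+35.1348) = 0.5836
z = 0.2110
Q* = 51.5779 + 0.2110 * 12.4475 = 54.2043

54.2043 units


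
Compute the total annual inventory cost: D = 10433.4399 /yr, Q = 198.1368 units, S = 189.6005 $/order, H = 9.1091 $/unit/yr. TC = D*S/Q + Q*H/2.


Ordering cost = D*S/Q = 9983.9375
Holding cost = Q*H/2 = 902.4240
TC = 9983.9375 + 902.4240 = 10886.3614

10886.3614 $/yr


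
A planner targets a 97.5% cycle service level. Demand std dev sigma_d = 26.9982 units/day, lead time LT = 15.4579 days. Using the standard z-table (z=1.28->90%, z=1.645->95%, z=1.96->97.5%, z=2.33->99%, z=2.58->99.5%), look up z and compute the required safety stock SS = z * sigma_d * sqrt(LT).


From the table, SL = 97.5% corresponds to z = 1.96
sqrt(LT) = sqrt(15.4579) = 3.9317
SS = 1.96 * 26.9982 * 3.9317 = 208.0492

208.0492 units


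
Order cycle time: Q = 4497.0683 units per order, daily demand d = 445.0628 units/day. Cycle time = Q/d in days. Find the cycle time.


Cycle = 4497.0683 / 445.0628 = 10.1043

10.1043 days


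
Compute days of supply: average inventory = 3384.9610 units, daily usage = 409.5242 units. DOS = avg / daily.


DOS = 3384.9610 / 409.5242 = 8.2656

8.2656 days


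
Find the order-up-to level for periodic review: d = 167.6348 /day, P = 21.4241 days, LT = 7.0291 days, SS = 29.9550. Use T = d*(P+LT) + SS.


P + LT = 28.4532
d*(P+LT) = 167.6348 * 28.4532 = 4769.7465
T = 4769.7465 + 29.9550 = 4799.7015

4799.7015 units


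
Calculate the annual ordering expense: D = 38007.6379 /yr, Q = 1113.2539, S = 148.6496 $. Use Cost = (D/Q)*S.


Number of orders = D/Q = 34.1410
Cost = 34.1410 * 148.6496 = 5075.0509

5075.0509 $/yr


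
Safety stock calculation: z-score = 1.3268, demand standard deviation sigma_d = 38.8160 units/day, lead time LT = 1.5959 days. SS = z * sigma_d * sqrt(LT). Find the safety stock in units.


sqrt(LT) = sqrt(1.5959) = 1.2633
SS = 1.3268 * 38.8160 * 1.2633 = 65.0608

65.0608 units


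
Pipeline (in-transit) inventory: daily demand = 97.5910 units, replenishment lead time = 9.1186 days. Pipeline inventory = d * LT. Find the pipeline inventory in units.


Pipeline = 97.5910 * 9.1186 = 889.8933

889.8933 units


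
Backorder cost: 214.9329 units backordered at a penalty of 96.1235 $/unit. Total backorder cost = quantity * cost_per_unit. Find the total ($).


Total = 214.9329 * 96.1235 = 20660.1026

20660.1026 $


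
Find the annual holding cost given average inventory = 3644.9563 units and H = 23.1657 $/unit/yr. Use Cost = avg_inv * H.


Cost = 3644.9563 * 23.1657 = 84437.9642

84437.9642 $/yr


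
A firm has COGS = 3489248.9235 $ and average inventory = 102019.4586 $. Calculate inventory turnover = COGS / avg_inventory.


Turnover = 3489248.9235 / 102019.4586 = 34.2018

34.2018


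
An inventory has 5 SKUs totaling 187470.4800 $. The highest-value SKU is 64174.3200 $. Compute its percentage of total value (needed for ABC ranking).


Top item = 64174.3200
Total = 187470.4800
Percentage = 64174.3200 / 187470.4800 * 100 = 34.2317

34.2317%


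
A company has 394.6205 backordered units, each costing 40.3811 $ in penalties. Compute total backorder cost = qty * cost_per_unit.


Total = 394.6205 * 40.3811 = 15935.2099

15935.2099 $


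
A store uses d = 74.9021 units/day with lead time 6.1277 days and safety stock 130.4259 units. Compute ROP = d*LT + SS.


d*LT = 74.9021 * 6.1277 = 458.9776
ROP = 458.9776 + 130.4259 = 589.4035

589.4035 units


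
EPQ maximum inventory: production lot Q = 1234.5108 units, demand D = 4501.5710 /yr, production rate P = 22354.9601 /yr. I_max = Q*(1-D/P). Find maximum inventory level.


D/P = 0.2014
1 - D/P = 0.7986
I_max = 1234.5108 * 0.7986 = 985.9200

985.9200 units


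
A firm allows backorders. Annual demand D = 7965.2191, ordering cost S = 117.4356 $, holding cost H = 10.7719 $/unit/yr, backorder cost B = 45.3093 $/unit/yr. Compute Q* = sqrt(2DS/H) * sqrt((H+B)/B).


sqrt(2DS/H) = 416.7423
sqrt((H+B)/B) = 1.1125
Q* = 416.7423 * 1.1125 = 463.6418

463.6418 units


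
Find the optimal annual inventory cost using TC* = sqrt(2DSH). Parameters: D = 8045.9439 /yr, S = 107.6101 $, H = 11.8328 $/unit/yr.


2*D*S*H = 20490264.0418
TC* = sqrt(20490264.0418) = 4526.6173

4526.6173 $/yr


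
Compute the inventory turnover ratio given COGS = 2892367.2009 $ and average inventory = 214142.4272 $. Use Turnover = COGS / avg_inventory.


Turnover = 2892367.2009 / 214142.4272 = 13.5067

13.5067


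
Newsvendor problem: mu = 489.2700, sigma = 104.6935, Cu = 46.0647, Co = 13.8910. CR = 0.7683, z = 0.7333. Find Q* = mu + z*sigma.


CR = Cu/(Cu+Co) = 46.0647/(46.0647+13.8910) = 0.7683
z = 0.7333
Q* = 489.2700 + 0.7333 * 104.6935 = 566.0417

566.0417 units


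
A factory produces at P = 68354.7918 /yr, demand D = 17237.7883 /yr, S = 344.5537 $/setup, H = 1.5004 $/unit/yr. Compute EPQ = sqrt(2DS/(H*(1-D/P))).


1 - D/P = 1 - 0.2522 = 0.7478
H*(1-D/P) = 1.1220
2DS = 11878687.4772
EPQ = sqrt(10586806.5738) = 3253.7373

3253.7373 units


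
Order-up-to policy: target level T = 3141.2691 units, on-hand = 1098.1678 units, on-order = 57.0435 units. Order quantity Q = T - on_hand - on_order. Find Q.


Inventory position = OH + OO = 1098.1678 + 57.0435 = 1155.2113
Q = 3141.2691 - 1155.2113 = 1986.0578

1986.0578 units


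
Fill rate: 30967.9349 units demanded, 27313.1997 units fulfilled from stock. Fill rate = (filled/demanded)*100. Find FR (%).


FR = 27313.1997 / 30967.9349 * 100 = 88.1983

88.1983%


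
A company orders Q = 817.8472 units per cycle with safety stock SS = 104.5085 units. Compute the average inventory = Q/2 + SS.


Q/2 = 408.9236
Avg = 408.9236 + 104.5085 = 513.4321

513.4321 units


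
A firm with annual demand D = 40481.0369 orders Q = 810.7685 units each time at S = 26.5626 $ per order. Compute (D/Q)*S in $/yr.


Number of orders = D/Q = 49.9292
Cost = 49.9292 * 26.5626 = 1326.2498

1326.2498 $/yr


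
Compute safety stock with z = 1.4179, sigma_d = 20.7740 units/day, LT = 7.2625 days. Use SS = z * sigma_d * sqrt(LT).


sqrt(LT) = sqrt(7.2625) = 2.6949
SS = 1.4179 * 20.7740 * 2.6949 = 79.3796

79.3796 units


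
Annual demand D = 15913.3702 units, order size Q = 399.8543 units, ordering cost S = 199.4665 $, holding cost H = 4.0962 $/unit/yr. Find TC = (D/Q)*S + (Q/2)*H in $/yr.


Ordering cost = D*S/Q = 7938.3522
Holding cost = Q*H/2 = 818.9416
TC = 7938.3522 + 818.9416 = 8757.2938

8757.2938 $/yr


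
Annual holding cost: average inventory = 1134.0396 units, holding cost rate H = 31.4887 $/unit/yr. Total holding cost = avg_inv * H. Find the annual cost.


Cost = 1134.0396 * 31.4887 = 35709.4328

35709.4328 $/yr


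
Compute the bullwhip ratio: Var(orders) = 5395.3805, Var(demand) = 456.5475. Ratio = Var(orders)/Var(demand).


BW = 5395.3805 / 456.5475 = 11.8178

11.8178


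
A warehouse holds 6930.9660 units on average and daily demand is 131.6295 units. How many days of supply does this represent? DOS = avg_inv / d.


DOS = 6930.9660 / 131.6295 = 52.6551

52.6551 days


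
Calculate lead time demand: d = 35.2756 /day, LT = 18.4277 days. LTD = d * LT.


LTD = 35.2756 * 18.4277 = 650.0482

650.0482 units


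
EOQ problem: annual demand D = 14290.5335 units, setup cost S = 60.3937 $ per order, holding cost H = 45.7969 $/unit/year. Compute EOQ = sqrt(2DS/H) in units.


2*D*S = 2 * 14290.5335 * 60.3937 = 1726116.3861
2*D*S/H = 37690.6818
EOQ = sqrt(37690.6818) = 194.1409

194.1409 units


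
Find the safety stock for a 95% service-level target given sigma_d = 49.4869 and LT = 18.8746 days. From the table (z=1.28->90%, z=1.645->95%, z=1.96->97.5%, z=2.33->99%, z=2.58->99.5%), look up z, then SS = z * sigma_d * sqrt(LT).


From the table, SL = 95% corresponds to z = 1.645
sqrt(LT) = sqrt(18.8746) = 4.3445
SS = 1.645 * 49.4869 * 4.3445 = 353.6674

353.6674 units


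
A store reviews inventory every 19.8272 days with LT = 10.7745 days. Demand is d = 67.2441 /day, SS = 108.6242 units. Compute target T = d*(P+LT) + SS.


P + LT = 30.6017
d*(P+LT) = 67.2441 * 30.6017 = 2057.7838
T = 2057.7838 + 108.6242 = 2166.4080

2166.4080 units


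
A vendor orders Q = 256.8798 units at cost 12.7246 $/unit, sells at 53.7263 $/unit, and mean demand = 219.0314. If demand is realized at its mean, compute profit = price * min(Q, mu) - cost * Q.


Sales at mu = min(256.8798, 219.0314) = 219.0314
Revenue = 53.7263 * 219.0314 = 11767.7467
Total cost = 12.7246 * 256.8798 = 3268.6927
Profit = 11767.7467 - 3268.6927 = 8499.0540

8499.0540 $


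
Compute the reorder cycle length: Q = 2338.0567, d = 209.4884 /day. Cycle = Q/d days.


Cycle = 2338.0567 / 209.4884 = 11.1608

11.1608 days


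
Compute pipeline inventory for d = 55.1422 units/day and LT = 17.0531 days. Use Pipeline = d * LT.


Pipeline = 55.1422 * 17.0531 = 940.3455

940.3455 units


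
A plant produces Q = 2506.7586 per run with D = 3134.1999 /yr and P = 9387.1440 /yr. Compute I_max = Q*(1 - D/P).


D/P = 0.3339
1 - D/P = 0.6661
I_max = 2506.7586 * 0.6661 = 1669.7966

1669.7966 units


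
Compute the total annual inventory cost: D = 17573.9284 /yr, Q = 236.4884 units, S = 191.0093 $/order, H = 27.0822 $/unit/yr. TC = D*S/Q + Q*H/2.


Ordering cost = D*S/Q = 14194.2851
Holding cost = Q*H/2 = 3202.3131
TC = 14194.2851 + 3202.3131 = 17396.5981

17396.5981 $/yr


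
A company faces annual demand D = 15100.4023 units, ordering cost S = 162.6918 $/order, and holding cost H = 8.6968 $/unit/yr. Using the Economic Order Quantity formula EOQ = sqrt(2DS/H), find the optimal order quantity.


2*D*S = 2 * 15100.4023 * 162.6918 = 4913423.2618
2*D*S/H = 564969.0992
EOQ = sqrt(564969.0992) = 751.6443

751.6443 units


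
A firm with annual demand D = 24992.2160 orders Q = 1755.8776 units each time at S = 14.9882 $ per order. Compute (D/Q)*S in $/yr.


Number of orders = D/Q = 14.2335
Cost = 14.2335 * 14.9882 = 213.3340

213.3340 $/yr


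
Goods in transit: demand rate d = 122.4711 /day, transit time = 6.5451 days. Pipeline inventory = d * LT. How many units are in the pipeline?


Pipeline = 122.4711 * 6.5451 = 801.5856

801.5856 units


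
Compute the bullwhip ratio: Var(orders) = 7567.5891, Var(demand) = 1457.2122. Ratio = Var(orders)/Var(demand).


BW = 7567.5891 / 1457.2122 = 5.1932

5.1932


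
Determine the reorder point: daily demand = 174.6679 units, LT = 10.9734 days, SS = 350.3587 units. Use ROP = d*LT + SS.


d*LT = 174.6679 * 10.9734 = 1916.7007
ROP = 1916.7007 + 350.3587 = 2267.0594

2267.0594 units


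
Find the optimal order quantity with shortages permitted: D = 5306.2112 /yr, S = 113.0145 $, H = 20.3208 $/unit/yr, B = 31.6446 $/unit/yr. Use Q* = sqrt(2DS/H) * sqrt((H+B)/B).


sqrt(2DS/H) = 242.9428
sqrt((H+B)/B) = 1.2815
Q* = 242.9428 * 1.2815 = 311.3231

311.3231 units


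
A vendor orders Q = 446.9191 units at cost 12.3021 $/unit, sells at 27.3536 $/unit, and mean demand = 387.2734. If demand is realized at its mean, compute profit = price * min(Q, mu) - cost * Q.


Sales at mu = min(446.9191, 387.2734) = 387.2734
Revenue = 27.3536 * 387.2734 = 10593.3217
Total cost = 12.3021 * 446.9191 = 5498.0435
Profit = 10593.3217 - 5498.0435 = 5095.2782

5095.2782 $


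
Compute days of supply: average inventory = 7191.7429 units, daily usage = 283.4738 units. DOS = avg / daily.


DOS = 7191.7429 / 283.4738 = 25.3700

25.3700 days


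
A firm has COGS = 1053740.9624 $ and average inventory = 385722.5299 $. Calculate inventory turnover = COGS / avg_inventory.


Turnover = 1053740.9624 / 385722.5299 = 2.7319

2.7319


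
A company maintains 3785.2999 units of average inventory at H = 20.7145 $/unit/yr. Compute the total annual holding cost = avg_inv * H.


Cost = 3785.2999 * 20.7145 = 78410.5948

78410.5948 $/yr


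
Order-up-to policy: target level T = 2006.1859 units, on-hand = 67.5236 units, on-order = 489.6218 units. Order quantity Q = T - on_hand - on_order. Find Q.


Inventory position = OH + OO = 67.5236 + 489.6218 = 557.1454
Q = 2006.1859 - 557.1454 = 1449.0405

1449.0405 units


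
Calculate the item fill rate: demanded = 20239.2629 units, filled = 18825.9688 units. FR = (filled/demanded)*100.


FR = 18825.9688 / 20239.2629 * 100 = 93.0171

93.0171%


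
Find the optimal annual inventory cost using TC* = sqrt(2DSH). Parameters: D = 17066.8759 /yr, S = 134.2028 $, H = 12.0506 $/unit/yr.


2*D*S*H = 55201931.5531
TC* = sqrt(55201931.5531) = 7429.8002

7429.8002 $/yr


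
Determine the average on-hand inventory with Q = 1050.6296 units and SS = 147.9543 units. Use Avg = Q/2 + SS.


Q/2 = 525.3148
Avg = 525.3148 + 147.9543 = 673.2691

673.2691 units


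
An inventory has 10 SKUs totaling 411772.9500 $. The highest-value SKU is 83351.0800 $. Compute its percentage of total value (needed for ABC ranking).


Top item = 83351.0800
Total = 411772.9500
Percentage = 83351.0800 / 411772.9500 * 100 = 20.2420

20.2420%


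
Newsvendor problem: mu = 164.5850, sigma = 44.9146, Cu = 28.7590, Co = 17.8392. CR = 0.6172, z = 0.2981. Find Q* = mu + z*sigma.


CR = Cu/(Cu+Co) = 28.7590/(28.7590+17.8392) = 0.6172
z = 0.2981
Q* = 164.5850 + 0.2981 * 44.9146 = 177.9740

177.9740 units


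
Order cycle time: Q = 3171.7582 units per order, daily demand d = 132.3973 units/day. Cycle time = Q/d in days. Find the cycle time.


Cycle = 3171.7582 / 132.3973 = 23.9564

23.9564 days


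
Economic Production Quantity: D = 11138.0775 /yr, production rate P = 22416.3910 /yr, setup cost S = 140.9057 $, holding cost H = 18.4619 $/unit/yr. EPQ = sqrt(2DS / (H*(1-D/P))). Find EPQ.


1 - D/P = 1 - 0.4969 = 0.5031
H*(1-D/P) = 9.2887
2DS = 3138837.2136
EPQ = sqrt(337920.0257) = 581.3089

581.3089 units


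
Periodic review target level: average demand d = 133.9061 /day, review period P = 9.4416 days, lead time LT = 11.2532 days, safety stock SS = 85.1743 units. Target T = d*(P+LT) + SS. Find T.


P + LT = 20.6948
d*(P+LT) = 133.9061 * 20.6948 = 2771.1600
T = 2771.1600 + 85.1743 = 2856.3343

2856.3343 units


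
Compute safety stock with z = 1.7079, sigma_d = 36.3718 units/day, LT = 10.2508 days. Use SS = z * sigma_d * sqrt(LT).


sqrt(LT) = sqrt(10.2508) = 3.2017
SS = 1.7079 * 36.3718 * 3.2017 = 198.8869

198.8869 units


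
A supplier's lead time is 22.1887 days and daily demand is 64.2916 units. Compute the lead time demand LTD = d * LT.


LTD = 64.2916 * 22.1887 = 1426.5470

1426.5470 units


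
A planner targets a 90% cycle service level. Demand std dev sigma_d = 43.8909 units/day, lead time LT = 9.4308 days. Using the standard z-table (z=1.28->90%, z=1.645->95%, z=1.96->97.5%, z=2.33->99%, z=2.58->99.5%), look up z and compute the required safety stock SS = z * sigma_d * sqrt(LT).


From the table, SL = 90% corresponds to z = 1.28
sqrt(LT) = sqrt(9.4308) = 3.0710
SS = 1.28 * 43.8909 * 3.0710 = 172.5277

172.5277 units


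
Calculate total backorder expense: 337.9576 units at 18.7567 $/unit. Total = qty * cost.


Total = 337.9576 * 18.7567 = 6338.9693

6338.9693 $


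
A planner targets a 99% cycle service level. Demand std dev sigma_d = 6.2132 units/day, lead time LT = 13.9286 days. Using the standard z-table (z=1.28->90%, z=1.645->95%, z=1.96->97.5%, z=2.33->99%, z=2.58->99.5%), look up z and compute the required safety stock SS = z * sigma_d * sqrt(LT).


From the table, SL = 99% corresponds to z = 2.33
sqrt(LT) = sqrt(13.9286) = 3.7321
SS = 2.33 * 6.2132 * 3.7321 = 54.0288

54.0288 units


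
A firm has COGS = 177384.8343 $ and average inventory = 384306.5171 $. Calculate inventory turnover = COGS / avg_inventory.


Turnover = 177384.8343 / 384306.5171 = 0.4616

0.4616
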